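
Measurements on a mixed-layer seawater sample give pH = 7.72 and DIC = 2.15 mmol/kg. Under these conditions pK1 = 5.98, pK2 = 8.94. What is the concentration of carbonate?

α₂ = 1 / (1 + [H⁺]/K2 + [H⁺]²/(K1K2)) = 1 / (1 + 10^+1.22 + 10^-0.52)
   = 1 / (1 + 16.596 + 0.30200) = 1/17.898 = 0.05587
[CO3²⁻] = α₂ × DIC = 0.05587 × 2.15 = 0.120 mmol/kg

[CO3²⁻] = 0.120 mmol/kg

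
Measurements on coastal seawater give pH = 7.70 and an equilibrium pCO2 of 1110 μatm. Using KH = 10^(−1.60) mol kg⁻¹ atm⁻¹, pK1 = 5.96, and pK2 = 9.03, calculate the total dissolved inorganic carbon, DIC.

DIC = 1.63 mmol/kg

[CO2*] = KH · pCO2 = 10^(−1.60) × 1110×10^-6 = 2.788×10^-5 mol/kg
α₀ = 1/(1 + K1/[H⁺] + K1K2/[H⁺]²) = 1/(1 + 10^+1.74 + 10^+0.41) = 0.01709
DIC = [CO2*]/α₀ = 2.788×10^-5 / 0.01709 = 1.63 mmol/kg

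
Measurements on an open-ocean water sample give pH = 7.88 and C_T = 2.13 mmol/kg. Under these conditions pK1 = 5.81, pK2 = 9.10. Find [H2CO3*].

α₀ = 1 / (1 + K1/[H⁺] + K1K2/[H⁺]²) = 1 / (1 + 10^+2.07 + 10^+0.85)
   = 1 / (1 + 117.49 + 7.0795) = 1/125.57 = 0.007964
[CO2*] = α₀ × DIC = 0.007964 × 2.13 = 0.0170 mmol/kg = 17.0 μmol/kg

[CO2*] = 17.0 μmol/kg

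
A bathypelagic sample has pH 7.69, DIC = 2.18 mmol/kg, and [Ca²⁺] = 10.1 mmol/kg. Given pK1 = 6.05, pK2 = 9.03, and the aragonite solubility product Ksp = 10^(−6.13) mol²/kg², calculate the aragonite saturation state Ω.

α₂ = 1 / (1 + [H⁺]/K2 + [H⁺]²/(K1K2)) = 1 / (1 + 10^+1.34 + 10^-0.30)
   = 1 / (1 + 21.878 + 0.50119) = 1/23.379 = 0.04277
[CO3²⁻] = α₂ × DIC = 0.04277 × 2.18 = 0.09325 mmol/kg
Ksp = 10^(−6.13) = 7.413×10^-7
Ω = [Ca²⁺][CO3²⁻]/Ksp = (10.1×10^-3)(9.325×10^-5) / 7.413×10^-7 = 1.27

Ω = 1.27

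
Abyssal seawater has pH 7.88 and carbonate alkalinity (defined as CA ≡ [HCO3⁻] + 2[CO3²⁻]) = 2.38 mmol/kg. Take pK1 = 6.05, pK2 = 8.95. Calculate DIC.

DIC = 2.24 mmol/kg

CA = [HCO3⁻] + 2[CO3²⁻] = (α₁ + 2α₂)·DIC
At pH 7.88: [H⁺]/K1 = 10^-1.83 = 0.014791, K2/[H⁺] = 10^-1.07 = 0.085114
α₁ = 1/(1 + 0.014791 + 0.085114) = 1/1.0999 = 0.9092; α₂ = α₁·K2/[H⁺] = 0.07738
α₁ + 2α₂ = 1.0639
DIC = CA / (α₁ + 2α₂) = 2.38 / 1.0639 = 2.24 mmol/kg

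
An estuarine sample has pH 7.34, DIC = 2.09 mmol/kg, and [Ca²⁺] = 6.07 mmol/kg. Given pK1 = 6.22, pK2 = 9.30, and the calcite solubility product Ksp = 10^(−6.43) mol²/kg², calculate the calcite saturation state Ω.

α₂ = 1 / (1 + [H⁺]/K2 + [H⁺]²/(K1K2)) = 1 / (1 + 10^+1.96 + 10^+0.84)
   = 1 / (1 + 91.201 + 6.9183) = 1/99.119 = 0.01009
[CO3²⁻] = α₂ × DIC = 0.01009 × 2.09 = 0.02109 mmol/kg
Ksp = 10^(−6.43) = 3.715×10^-7
Ω = [Ca²⁺][CO3²⁻]/Ksp = (6.07×10^-3)(2.109×10^-5) / 3.715×10^-7 = 0.344

Ω = 0.344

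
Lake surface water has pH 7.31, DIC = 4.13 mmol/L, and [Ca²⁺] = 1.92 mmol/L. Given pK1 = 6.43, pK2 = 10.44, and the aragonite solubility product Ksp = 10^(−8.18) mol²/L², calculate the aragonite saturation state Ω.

Ω = 0.786

α₂ = 1 / (1 + [H⁺]/K2 + [H⁺]²/(K1K2)) = 1 / (1 + 10^+3.13 + 10^+2.25)
   = 1 / (1 + 1349.0 + 177.83) = 1/1527.8 = 0.0006545
[CO3²⁻] = α₂ × DIC = 0.0006545 × 4.13 = 0.002703 mmol/L = 2.703 μmol/L
Ksp = 10^(−8.18) = 6.607×10^-9
Ω = [Ca²⁺][CO3²⁻]/Ksp = (1.92×10^-3)(2.703×10^-6) / 6.607×10^-9 = 0.786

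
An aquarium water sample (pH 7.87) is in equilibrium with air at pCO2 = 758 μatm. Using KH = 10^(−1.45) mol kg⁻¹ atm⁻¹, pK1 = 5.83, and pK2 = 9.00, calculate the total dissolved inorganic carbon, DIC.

[CO2*] = KH · pCO2 = 10^(−1.45) × 758×10^-6 = 2.689×10^-5 mol/kg
α₀ = 1/(1 + K1/[H⁺] + K1K2/[H⁺]²) = 1/(1 + 10^+2.04 + 10^+0.91) = 0.008419
DIC = [CO2*]/α₀ = 2.689×10^-5 / 0.008419 = 3.19 mmol/kg

DIC = 3.19 mmol/kg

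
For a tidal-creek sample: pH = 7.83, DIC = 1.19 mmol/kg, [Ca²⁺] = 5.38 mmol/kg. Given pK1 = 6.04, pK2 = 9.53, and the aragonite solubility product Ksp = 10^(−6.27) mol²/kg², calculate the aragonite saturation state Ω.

α₂ = 1 / (1 + [H⁺]/K2 + [H⁺]²/(K1K2)) = 1 / (1 + 10^+1.70 + 10^-0.09)
   = 1 / (1 + 50.119 + 0.81283) = 1/51.932 = 0.01926
[CO3²⁻] = α₂ × DIC = 0.01926 × 1.19 = 0.02291 mmol/kg
Ksp = 10^(−6.27) = 5.370×10^-7
Ω = [Ca²⁺][CO3²⁻]/Ksp = (5.38×10^-3)(2.291×10^-5) / 5.370×10^-7 = 0.230

Ω = 0.230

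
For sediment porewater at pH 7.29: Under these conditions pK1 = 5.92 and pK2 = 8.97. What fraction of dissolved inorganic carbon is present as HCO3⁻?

α₁ = 1 / (1 + [H⁺]/K1 + K2/[H⁺]) = 1 / (1 + 10^-1.37 + 10^-1.68)
   = 1 / (1 + 0.042658 + 0.020893) = 1/1.0636 = 0.9402

α₁ = 0.940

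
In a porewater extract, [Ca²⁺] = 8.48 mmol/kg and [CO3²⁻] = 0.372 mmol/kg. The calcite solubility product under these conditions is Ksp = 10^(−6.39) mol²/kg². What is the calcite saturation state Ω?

Ksp = 10^(−6.39) = 4.074×10^-7
Ω = [Ca²⁺][CO3²⁻]/Ksp = (8.48×10^-3)(0.372×10^-3) / 4.074×10^-7 = 7.74

Ω = 7.74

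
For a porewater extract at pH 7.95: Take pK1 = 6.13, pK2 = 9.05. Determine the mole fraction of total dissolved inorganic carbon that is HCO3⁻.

α₁ = 1 / (1 + [H⁺]/K1 + K2/[H⁺]) = 1 / (1 + 10^-1.82 + 10^-1.10)
   = 1 / (1 + 0.015136 + 0.079433) = 1/1.0946 = 0.9136

α₁ = 0.914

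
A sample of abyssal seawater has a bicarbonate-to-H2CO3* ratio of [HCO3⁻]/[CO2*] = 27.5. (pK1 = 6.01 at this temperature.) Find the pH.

pH = 7.45

From K1 = [H⁺][HCO3⁻]/[CO2*]:  pH = pK1 + log₁₀([HCO3⁻]/[CO2*])
log₁₀(27.5) = +1.439
pH = 6.01 + (+1.439) = 7.45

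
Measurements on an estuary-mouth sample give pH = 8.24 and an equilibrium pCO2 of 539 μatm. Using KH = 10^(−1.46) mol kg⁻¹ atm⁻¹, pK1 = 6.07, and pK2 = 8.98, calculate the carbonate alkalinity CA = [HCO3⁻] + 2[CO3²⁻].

[CO2*] = KH · pCO2 = 10^(−1.46) × 539×10^-6 = 1.869×10^-5 mol/kg
α₀ = 1/(1 + K1/[H⁺] + K1K2/[H⁺]²) = 1/(1 + 10^+2.17 + 10^+1.43) = 0.005687
DIC = [CO2*]/α₀ = 1.869×10^-5 / 0.005687 = 3.286 mmol/kg
CA = (α₁ + 2α₂)·DIC = (0.8412 + 2×0.1531) × 3.286 = 3.77 mmol/kg

CA = 3.77 mmol/kg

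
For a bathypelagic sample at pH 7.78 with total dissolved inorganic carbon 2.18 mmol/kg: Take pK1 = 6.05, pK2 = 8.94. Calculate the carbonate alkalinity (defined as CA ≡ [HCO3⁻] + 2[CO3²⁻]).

CA = [HCO3⁻] + 2[CO3²⁻] = (α₁ + 2α₂)·DIC
At pH 7.78: [H⁺]/K1 = 10^-1.73 = 0.018621, K2/[H⁺] = 10^-1.16 = 0.069183
α₁ = 1/(1 + 0.018621 + 0.069183) = 1/1.0878 = 0.9193; α₂ = α₁·K2/[H⁺] = 0.06360
α₁ + 2α₂ = 1.0465
CA = 1.0465 × 2.18 = 2.28 mmol/kg

CA = 2.28 mmol/kg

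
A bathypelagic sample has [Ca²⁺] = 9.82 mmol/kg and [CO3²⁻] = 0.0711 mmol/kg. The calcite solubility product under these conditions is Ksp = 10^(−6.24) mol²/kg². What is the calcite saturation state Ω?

Ksp = 10^(−6.24) = 5.754×10^-7
Ω = [Ca²⁺][CO3²⁻]/Ksp = (9.82×10^-3)(0.0711×10^-3) / 5.754×10^-7 = 1.21

Ω = 1.21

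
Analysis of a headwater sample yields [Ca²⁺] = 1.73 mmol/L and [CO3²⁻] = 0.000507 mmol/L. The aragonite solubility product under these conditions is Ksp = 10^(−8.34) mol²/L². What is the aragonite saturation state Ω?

Ksp = 10^(−8.34) = 4.571×10^-9
Ω = [Ca²⁺][CO3²⁻]/Ksp = (1.73×10^-3)(0.000507×10^-3) / 4.571×10^-9 = 0.192

Ω = 0.192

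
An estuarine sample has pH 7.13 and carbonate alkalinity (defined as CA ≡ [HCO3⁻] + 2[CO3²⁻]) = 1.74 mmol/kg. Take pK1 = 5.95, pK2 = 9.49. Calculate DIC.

DIC = 1.85 mmol/kg

CA = [HCO3⁻] + 2[CO3²⁻] = (α₁ + 2α₂)·DIC
At pH 7.13: [H⁺]/K1 = 10^-1.18 = 0.066069, K2/[H⁺] = 10^-2.36 = 0.0043652
α₁ = 1/(1 + 0.066069 + 0.0043652) = 1/1.0704 = 0.9342; α₂ = α₁·K2/[H⁺] = 0.004078
α₁ + 2α₂ = 0.9424
DIC = CA / (α₁ + 2α₂) = 1.74 / 0.9424 = 1.85 mmol/kg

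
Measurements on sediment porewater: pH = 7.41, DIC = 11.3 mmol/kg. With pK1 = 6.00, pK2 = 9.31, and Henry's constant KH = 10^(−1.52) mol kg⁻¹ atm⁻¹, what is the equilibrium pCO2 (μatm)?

pCO2 = 1.38×10^4 μatm

α₀ = 1 / (1 + K1/[H⁺] + K1K2/[H⁺]²) = 1 / (1 + 10^+1.41 + 10^-0.49)
   = 1 / (1 + 25.704 + 0.32359) = 1/27.028 = 0.03700
[CO2*] = α₀ × DIC = 0.03700 × 11.3 = 0.4181 mmol/kg
pCO2 = [CO2*]/KH = 4.181×10^-4 / 3.020×10^-2 = 1.38×10^4 μatm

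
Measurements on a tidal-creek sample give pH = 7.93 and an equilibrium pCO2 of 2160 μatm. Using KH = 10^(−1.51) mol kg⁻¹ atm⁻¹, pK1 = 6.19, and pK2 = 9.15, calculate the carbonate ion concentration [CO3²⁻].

[CO2*] = KH · pCO2 = 10^(−1.51) × 2160×10^-6 = 6.675×10^-5 mol/kg
α₀ = 1/(1 + K1/[H⁺] + K1K2/[H⁺]²) = 1/(1 + 10^+1.74 + 10^+0.52) = 0.01687
DIC = [CO2*]/α₀ = 6.675×10^-5 / 0.01687 = 3.956 mmol/kg
[CO3²⁻] = α₂·DIC; α₂ = 0.05587, so [CO3²⁻] = 0.05587 × 3.956 = 0.221 mmol/kg

[CO3²⁻] = 0.221 mmol/kg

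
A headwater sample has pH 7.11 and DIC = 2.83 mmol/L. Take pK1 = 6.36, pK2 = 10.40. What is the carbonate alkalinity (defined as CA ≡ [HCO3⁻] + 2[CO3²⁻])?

CA = [HCO3⁻] + 2[CO3²⁻] = (α₁ + 2α₂)·DIC
At pH 7.11: [H⁺]/K1 = 10^-0.75 = 0.17783, K2/[H⁺] = 10^-3.29 = 0.00051286
α₁ = 1/(1 + 0.17783 + 0.00051286) = 1/1.1783 = 0.8487; α₂ = α₁·K2/[H⁺] = 0.0004352
α₁ + 2α₂ = 0.8495
CA = 0.8495 × 2.83 = 2.40 mmol/L

CA = 2.40 mmol/L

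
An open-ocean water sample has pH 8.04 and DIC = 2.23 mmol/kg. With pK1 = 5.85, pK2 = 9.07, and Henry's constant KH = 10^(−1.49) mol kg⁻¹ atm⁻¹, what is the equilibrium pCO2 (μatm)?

α₀ = 1 / (1 + K1/[H⁺] + K1K2/[H⁺]²) = 1 / (1 + 10^+2.19 + 10^+1.16)
   = 1 / (1 + 154.88 + 14.454) = 1/170.34 = 0.005871
[CO2*] = α₀ × DIC = 0.005871 × 2.23 = 0.01309 mmol/kg = 13.09 μmol/kg
pCO2 = [CO2*]/KH = 1.309×10^-5 / 3.236×10^-2 = 405 μatm

pCO2 = 405 μatm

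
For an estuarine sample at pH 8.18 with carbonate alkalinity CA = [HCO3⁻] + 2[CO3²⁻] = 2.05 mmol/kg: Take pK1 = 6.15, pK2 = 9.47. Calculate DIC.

CA = [HCO3⁻] + 2[CO3²⁻] = (α₁ + 2α₂)·DIC
At pH 8.18: [H⁺]/K1 = 10^-2.03 = 0.0093325, K2/[H⁺] = 10^-1.29 = 0.051286
α₁ = 1/(1 + 0.0093325 + 0.051286) = 1/1.0606 = 0.9428; α₂ = α₁·K2/[H⁺] = 0.04835
α₁ + 2α₂ = 1.0396
DIC = CA / (α₁ + 2α₂) = 2.05 / 1.0396 = 1.97 mmol/kg

DIC = 1.97 mmol/kg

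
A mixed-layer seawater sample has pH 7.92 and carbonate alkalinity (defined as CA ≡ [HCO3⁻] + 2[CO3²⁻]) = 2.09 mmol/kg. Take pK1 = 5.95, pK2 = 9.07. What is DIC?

CA = [HCO3⁻] + 2[CO3²⁻] = (α₁ + 2α₂)·DIC
At pH 7.92: [H⁺]/K1 = 10^-1.97 = 0.010715, K2/[H⁺] = 10^-1.15 = 0.070795
α₁ = 1/(1 + 0.010715 + 0.070795) = 1/1.0815 = 0.9246; α₂ = α₁·K2/[H⁺] = 0.06546
α₁ + 2α₂ = 1.0556
DIC = CA / (α₁ + 2α₂) = 2.09 / 1.0556 = 1.98 mmol/kg

DIC = 1.98 mmol/kg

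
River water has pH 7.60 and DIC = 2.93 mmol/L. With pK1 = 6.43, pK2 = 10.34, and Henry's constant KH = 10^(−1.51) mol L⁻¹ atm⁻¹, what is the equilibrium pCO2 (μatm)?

α₀ = 1 / (1 + K1/[H⁺] + K1K2/[H⁺]²) = 1 / (1 + 10^+1.17 + 10^-1.57)
   = 1 / (1 + 14.791 + 0.026915) = 1/15.818 = 0.06322
[CO2*] = α₀ × DIC = 0.06322 × 2.93 = 0.1852 mmol/L
pCO2 = [CO2*]/KH = 1.852×10^-4 / 3.090×10^-2 = 5990 μatm

pCO2 = 5990 μatm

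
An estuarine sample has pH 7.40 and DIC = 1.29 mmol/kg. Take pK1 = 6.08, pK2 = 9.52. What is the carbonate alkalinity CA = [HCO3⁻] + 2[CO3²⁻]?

CA = [HCO3⁻] + 2[CO3²⁻] = (α₁ + 2α₂)·DIC
At pH 7.40: [H⁺]/K1 = 10^-1.32 = 0.047863, K2/[H⁺] = 10^-2.12 = 0.0075858
α₁ = 1/(1 + 0.047863 + 0.0075858) = 1/1.0554 = 0.9475; α₂ = α₁·K2/[H⁺] = 0.007187
α₁ + 2α₂ = 0.9618
CA = 0.9618 × 1.29 = 1.24 mmol/kg

CA = 1.24 mmol/kg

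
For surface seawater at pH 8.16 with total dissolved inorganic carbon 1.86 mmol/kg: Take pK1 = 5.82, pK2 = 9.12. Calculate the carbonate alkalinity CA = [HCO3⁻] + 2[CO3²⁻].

CA = [HCO3⁻] + 2[CO3²⁻] = (α₁ + 2α₂)·DIC
At pH 8.16: [H⁺]/K1 = 10^-2.34 = 0.0045709, K2/[H⁺] = 10^-0.96 = 0.10965
α₁ = 1/(1 + 0.0045709 + 0.10965) = 1/1.1142 = 0.8975; α₂ = α₁·K2/[H⁺] = 0.09841
α₁ + 2α₂ = 1.0943
CA = 1.0943 × 1.86 = 2.04 mmol/kg

CA = 2.04 mmol/kg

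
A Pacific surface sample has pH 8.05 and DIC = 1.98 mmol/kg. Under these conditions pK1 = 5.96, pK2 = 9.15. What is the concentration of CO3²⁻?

α₂ = 1 / (1 + [H⁺]/K2 + [H⁺]²/(K1K2)) = 1 / (1 + 10^+1.10 + 10^-0.99)
   = 1 / (1 + 12.589 + 0.10233) = 1/13.692 = 0.07304
[CO3²⁻] = α₂ × DIC = 0.07304 × 1.98 = 0.145 mmol/kg

[CO3²⁻] = 0.145 mmol/kg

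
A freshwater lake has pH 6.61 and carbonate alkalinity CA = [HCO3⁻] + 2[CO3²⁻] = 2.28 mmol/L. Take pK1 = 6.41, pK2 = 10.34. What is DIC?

CA = [HCO3⁻] + 2[CO3²⁻] = (α₁ + 2α₂)·DIC
At pH 6.61: [H⁺]/K1 = 10^-0.20 = 0.63096, K2/[H⁺] = 10^-3.73 = 0.00018621
α₁ = 1/(1 + 0.63096 + 0.00018621) = 1/1.6311 = 0.6131; α₂ = α₁·K2/[H⁺] = 0.0001142
α₁ + 2α₂ = 0.6133
DIC = CA / (α₁ + 2α₂) = 2.28 / 0.6133 = 3.72 mmol/L

DIC = 3.72 mmol/L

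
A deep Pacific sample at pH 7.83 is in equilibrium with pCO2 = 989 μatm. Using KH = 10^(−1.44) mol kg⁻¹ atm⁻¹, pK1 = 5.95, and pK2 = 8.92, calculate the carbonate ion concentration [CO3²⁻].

[CO2*] = KH · pCO2 = 10^(−1.44) × 989×10^-6 = 3.591×10^-5 mol/kg
α₀ = 1/(1 + K1/[H⁺] + K1K2/[H⁺]²) = 1/(1 + 10^+1.88 + 10^+0.79) = 0.01204
DIC = [CO2*]/α₀ = 3.591×10^-5 / 0.01204 = 2.981 mmol/kg
[CO3²⁻] = α₂·DIC; α₂ = 0.07427, so [CO3²⁻] = 0.07427 × 2.981 = 0.221 mmol/kg

[CO3²⁻] = 0.221 mmol/kg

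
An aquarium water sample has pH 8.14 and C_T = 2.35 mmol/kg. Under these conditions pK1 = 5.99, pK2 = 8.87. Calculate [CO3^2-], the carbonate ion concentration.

α₂ = 1 / (1 + [H⁺]/K2 + [H⁺]²/(K1K2)) = 1 / (1 + 10^+0.73 + 10^-1.42)
   = 1 / (1 + 5.3703 + 0.038019) = 1/6.4083 = 0.1560
[CO3²⁻] = α₂ × DIC = 0.1560 × 2.35 = 0.367 mmol/kg

[CO3²⁻] = 0.367 mmol/kg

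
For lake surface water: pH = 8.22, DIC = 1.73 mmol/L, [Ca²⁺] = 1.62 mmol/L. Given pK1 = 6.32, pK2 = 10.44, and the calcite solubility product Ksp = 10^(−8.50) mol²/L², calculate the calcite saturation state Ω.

Ω = 5.24

α₂ = 1 / (1 + [H⁺]/K2 + [H⁺]²/(K1K2)) = 1 / (1 + 10^+2.22 + 10^+0.32)
   = 1 / (1 + 165.96 + 2.0893) = 1/169.05 = 0.005915
[CO3²⁻] = α₂ × DIC = 0.005915 × 1.73 = 0.01023 mmol/L = 10.23 μmol/L
Ksp = 10^(−8.50) = 3.162×10^-9
Ω = [Ca²⁺][CO3²⁻]/Ksp = (1.62×10^-3)(1.023×10^-5) / 3.162×10^-9 = 5.24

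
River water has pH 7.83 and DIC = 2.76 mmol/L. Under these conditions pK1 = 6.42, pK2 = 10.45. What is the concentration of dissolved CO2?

α₀ = 1 / (1 + K1/[H⁺] + K1K2/[H⁺]²) = 1 / (1 + 10^+1.41 + 10^-1.21)
   = 1 / (1 + 25.704 + 0.061660) = 1/26.766 = 0.03736
[CO2*] = α₀ × DIC = 0.03736 × 2.76 = 0.103 mmol/L

[CO2*] = 0.103 mmol/L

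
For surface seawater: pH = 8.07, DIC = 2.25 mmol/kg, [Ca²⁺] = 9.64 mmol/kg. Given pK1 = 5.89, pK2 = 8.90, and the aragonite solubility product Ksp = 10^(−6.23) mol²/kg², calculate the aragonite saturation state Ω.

Ω = 4.72

α₂ = 1 / (1 + [H⁺]/K2 + [H⁺]²/(K1K2)) = 1 / (1 + 10^+0.83 + 10^-1.35)
   = 1 / (1 + 6.7608 + 0.044668) = 1/7.8055 = 0.1281
[CO3²⁻] = α₂ × DIC = 0.1281 × 2.25 = 0.2883 mmol/kg
Ksp = 10^(−6.23) = 5.888×10^-7
Ω = [Ca²⁺][CO3²⁻]/Ksp = (9.64×10^-3)(2.883×10^-4) / 5.888×10^-7 = 4.72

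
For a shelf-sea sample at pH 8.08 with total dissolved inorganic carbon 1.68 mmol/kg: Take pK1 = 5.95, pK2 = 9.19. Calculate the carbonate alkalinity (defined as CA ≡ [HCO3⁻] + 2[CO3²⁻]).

CA = 1.79 mmol/kg

CA = [HCO3⁻] + 2[CO3²⁻] = (α₁ + 2α₂)·DIC
At pH 8.08: [H⁺]/K1 = 10^-2.13 = 0.0074131, K2/[H⁺] = 10^-1.11 = 0.077625
α₁ = 1/(1 + 0.0074131 + 0.077625) = 1/1.0850 = 0.9216; α₂ = α₁·K2/[H⁺] = 0.07154
α₁ + 2α₂ = 1.0647
CA = 1.0647 × 1.68 = 1.79 mmol/kg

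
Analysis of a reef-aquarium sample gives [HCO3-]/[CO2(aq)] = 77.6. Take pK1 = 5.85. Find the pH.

pH = 7.74

From K1 = [H⁺][HCO3-]/[CO2(aq)]:  pH = pK1 + log₁₀([HCO3-]/[CO2(aq)])
log₁₀(77.6) = +1.890
pH = 5.85 + (+1.890) = 7.74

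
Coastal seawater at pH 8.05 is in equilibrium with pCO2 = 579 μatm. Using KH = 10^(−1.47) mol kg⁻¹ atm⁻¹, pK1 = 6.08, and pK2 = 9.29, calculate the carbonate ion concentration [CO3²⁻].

[CO3²⁻] = 0.105 mmol/kg

[CO2*] = KH · pCO2 = 10^(−1.47) × 579×10^-6 = 1.962×10^-5 mol/kg
α₀ = 1/(1 + K1/[H⁺] + K1K2/[H⁺]²) = 1/(1 + 10^+1.97 + 10^+0.73) = 0.01003
DIC = [CO2*]/α₀ = 1.962×10^-5 / 0.01003 = 1.956 mmol/kg
[CO3²⁻] = α₂·DIC; α₂ = 0.05387, so [CO3²⁻] = 0.05387 × 1.956 = 0.105 mmol/kg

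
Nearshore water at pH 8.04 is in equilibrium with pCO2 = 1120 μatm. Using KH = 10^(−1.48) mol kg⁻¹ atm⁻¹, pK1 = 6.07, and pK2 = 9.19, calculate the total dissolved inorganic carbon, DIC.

[CO2*] = KH · pCO2 = 10^(−1.48) × 1120×10^-6 = 3.709×10^-5 mol/kg
α₀ = 1/(1 + K1/[H⁺] + K1K2/[H⁺]²) = 1/(1 + 10^+1.97 + 10^+0.82) = 0.009908
DIC = [CO2*]/α₀ = 3.709×10^-5 / 0.009908 = 3.74 mmol/kg

DIC = 3.74 mmol/kg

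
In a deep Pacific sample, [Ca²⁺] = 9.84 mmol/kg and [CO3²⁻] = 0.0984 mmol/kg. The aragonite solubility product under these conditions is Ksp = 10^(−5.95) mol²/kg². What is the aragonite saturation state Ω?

Ksp = 10^(−5.95) = 1.122×10^-6
Ω = [Ca²⁺][CO3²⁻]/Ksp = (9.84×10^-3)(0.0984×10^-3) / 1.122×10^-6 = 0.863

Ω = 0.863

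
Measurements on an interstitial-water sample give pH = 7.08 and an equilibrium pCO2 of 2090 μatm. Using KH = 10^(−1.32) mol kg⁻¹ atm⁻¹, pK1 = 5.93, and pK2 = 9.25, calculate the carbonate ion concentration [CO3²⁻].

[CO3²⁻] = 9.55 μmol/kg

[CO2*] = KH · pCO2 = 10^(−1.32) × 2090×10^-6 = 1.000×10^-4 mol/kg
α₀ = 1/(1 + K1/[H⁺] + K1K2/[H⁺]²) = 1/(1 + 10^+1.15 + 10^-1.02) = 0.06570
DIC = [CO2*]/α₀ = 1.000×10^-4 / 0.06570 = 1.523 mmol/kg
[CO3²⁻] = α₂·DIC; α₂ = 0.006274, so [CO3²⁻] = 0.006274 × 1.523 = 0.00955 mmol/kg = 9.55 μmol/kg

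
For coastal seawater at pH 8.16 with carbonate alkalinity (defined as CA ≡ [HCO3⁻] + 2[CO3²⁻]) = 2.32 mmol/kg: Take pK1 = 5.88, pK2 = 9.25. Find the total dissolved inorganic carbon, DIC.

DIC = 2.17 mmol/kg

CA = [HCO3⁻] + 2[CO3²⁻] = (α₁ + 2α₂)·DIC
At pH 8.16: [H⁺]/K1 = 10^-2.28 = 0.0052481, K2/[H⁺] = 10^-1.09 = 0.081283
α₁ = 1/(1 + 0.0052481 + 0.081283) = 1/1.0865 = 0.9204; α₂ = α₁·K2/[H⁺] = 0.07481
α₁ + 2α₂ = 1.0700
DIC = CA / (α₁ + 2α₂) = 2.32 / 1.0700 = 2.17 mmol/kg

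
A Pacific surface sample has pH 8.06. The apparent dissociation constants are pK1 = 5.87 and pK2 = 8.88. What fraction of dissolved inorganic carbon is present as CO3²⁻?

α₂ = 1 / (1 + [H⁺]/K2 + [H⁺]²/(K1K2)) = 1 / (1 + 10^+0.82 + 10^-1.37)
   = 1 / (1 + 6.6069 + 0.042658) = 1/7.6496 = 0.1307

α₂ = 0.131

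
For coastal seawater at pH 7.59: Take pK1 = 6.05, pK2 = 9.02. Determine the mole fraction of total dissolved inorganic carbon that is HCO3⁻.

α₁ = 1 / (1 + [H⁺]/K1 + K2/[H⁺]) = 1 / (1 + 10^-1.54 + 10^-1.43)
   = 1 / (1 + 0.028840 + 0.037154) = 1/1.0660 = 0.9381

α₁ = 0.938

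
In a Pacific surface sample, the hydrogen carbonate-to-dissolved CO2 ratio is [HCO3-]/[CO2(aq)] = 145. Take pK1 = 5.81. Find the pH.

From K1 = [H⁺][HCO3-]/[CO2(aq)]:  pH = pK1 + log₁₀([HCO3-]/[CO2(aq)])
log₁₀(145) = +2.161
pH = 5.81 + (+2.161) = 7.97

pH = 7.97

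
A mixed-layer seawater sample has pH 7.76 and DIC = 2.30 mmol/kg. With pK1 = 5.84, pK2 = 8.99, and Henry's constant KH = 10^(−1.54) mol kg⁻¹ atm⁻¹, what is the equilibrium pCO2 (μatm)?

α₀ = 1 / (1 + K1/[H⁺] + K1K2/[H⁺]²) = 1 / (1 + 10^+1.92 + 10^+0.69)
   = 1 / (1 + 83.176 + 4.8978) = 1/89.074 = 0.01123
[CO2*] = α₀ × DIC = 0.01123 × 2.30 = 0.02582 mmol/kg
pCO2 = [CO2*]/KH = 2.582×10^-5 / 2.884×10^-2 = 895 μatm

pCO2 = 895 μatm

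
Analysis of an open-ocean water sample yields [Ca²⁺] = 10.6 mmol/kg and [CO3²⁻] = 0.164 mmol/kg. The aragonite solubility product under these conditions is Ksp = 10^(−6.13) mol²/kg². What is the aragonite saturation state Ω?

Ksp = 10^(−6.13) = 7.413×10^-7
Ω = [Ca²⁺][CO3²⁻]/Ksp = (10.6×10^-3)(0.164×10^-3) / 7.413×10^-7 = 2.35

Ω = 2.35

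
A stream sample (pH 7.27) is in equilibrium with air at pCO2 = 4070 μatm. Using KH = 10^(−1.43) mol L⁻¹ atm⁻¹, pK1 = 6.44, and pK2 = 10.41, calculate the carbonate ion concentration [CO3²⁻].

[CO3²⁻] = 0.741 μmol/L

[CO2*] = KH · pCO2 = 10^(−1.43) × 4070×10^-6 = 1.512×10^-4 mol/L
α₀ = 1/(1 + K1/[H⁺] + K1K2/[H⁺]²) = 1/(1 + 10^+0.83 + 10^-2.31) = 0.1288
DIC = [CO2*]/α₀ = 1.512×10^-4 / 0.1288 = 1.174 mmol/L
[CO3²⁻] = α₂·DIC; α₂ = 0.0006307, so [CO3²⁻] = 0.0006307 × 1.174 = 0.000741 mmol/L = 0.741 μmol/L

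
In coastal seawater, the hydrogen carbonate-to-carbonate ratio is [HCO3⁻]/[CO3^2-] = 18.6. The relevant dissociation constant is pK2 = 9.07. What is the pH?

pH = 7.80

From K2 = [H⁺][CO3^2-]/[HCO3⁻]:  pH = pK2 − log₁₀([HCO3⁻]/[CO3^2-])
log₁₀(18.6) = +1.270
pH = 9.07 − (+1.270) = 7.80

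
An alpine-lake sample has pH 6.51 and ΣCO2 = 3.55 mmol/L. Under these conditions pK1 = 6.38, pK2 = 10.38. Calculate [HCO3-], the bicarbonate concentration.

[HCO3⁻] = 2.04 mmol/L

α₁ = 1 / (1 + [H⁺]/K1 + K2/[H⁺]) = 1 / (1 + 10^-0.13 + 10^-3.87)
   = 1 / (1 + 0.74131 + 0.00013490) = 1/1.7414 = 0.5742
[HCO3⁻] = α₁ × DIC = 0.5742 × 3.55 = 2.04 mmol/L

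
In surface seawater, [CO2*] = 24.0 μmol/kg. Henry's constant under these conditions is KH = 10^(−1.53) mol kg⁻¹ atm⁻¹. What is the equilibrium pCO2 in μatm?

pCO2 = 813 μatm

KH = 10^(−1.53) = 2.951×10^-2 mol kg⁻¹ atm⁻¹
pCO2 = [CO2*]/KH = 24.0×10^-6 / 2.951×10^-2 = 8.13×10^-4 atm = 813 μatm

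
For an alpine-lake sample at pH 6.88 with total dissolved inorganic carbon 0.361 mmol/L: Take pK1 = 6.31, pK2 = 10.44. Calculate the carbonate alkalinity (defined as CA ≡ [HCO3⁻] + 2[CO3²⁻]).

CA = [HCO3⁻] + 2[CO3²⁻] = (α₁ + 2α₂)·DIC
At pH 6.88: [H⁺]/K1 = 10^-0.57 = 0.26915, K2/[H⁺] = 10^-3.56 = 0.00027542
α₁ = 1/(1 + 0.26915 + 0.00027542) = 1/1.2694 = 0.7878; α₂ = α₁·K2/[H⁺] = 0.0002170
α₁ + 2α₂ = 0.7882
CA = 0.7882 × 0.361 = 0.285 mmol/L

CA = 0.285 mmol/L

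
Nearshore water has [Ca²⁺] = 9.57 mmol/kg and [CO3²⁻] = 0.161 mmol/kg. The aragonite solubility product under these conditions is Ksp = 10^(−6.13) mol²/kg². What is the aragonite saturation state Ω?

Ω = 2.08

Ksp = 10^(−6.13) = 7.413×10^-7
Ω = [Ca²⁺][CO3²⁻]/Ksp = (9.57×10^-3)(0.161×10^-3) / 7.413×10^-7 = 2.08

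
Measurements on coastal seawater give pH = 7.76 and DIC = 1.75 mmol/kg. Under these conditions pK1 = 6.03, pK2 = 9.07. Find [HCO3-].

α₁ = 1 / (1 + [H⁺]/K1 + K2/[H⁺]) = 1 / (1 + 10^-1.73 + 10^-1.31)
   = 1 / (1 + 0.018621 + 0.048978) = 1/1.0676 = 0.9367
[HCO3⁻] = α₁ × DIC = 0.9367 × 1.75 = 1.64 mmol/kg

[HCO3⁻] = 1.64 mmol/kg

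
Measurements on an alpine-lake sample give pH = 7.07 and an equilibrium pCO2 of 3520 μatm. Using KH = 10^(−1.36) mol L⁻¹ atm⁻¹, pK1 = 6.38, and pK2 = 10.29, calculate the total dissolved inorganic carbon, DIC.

[CO2*] = KH · pCO2 = 10^(−1.36) × 3520×10^-6 = 1.537×10^-4 mol/L
α₀ = 1/(1 + K1/[H⁺] + K1K2/[H⁺]²) = 1/(1 + 10^+0.69 + 10^-2.53) = 0.1695
DIC = [CO2*]/α₀ = 1.537×10^-4 / 0.1695 = 0.907 mmol/L

DIC = 0.907 mmol/L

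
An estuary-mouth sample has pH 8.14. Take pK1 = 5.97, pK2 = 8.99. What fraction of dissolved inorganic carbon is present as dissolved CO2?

α₀ = 0.00589

α₀ = 1 / (1 + K1/[H⁺] + K1K2/[H⁺]²) = 1 / (1 + 10^+2.17 + 10^+1.32)
   = 1 / (1 + 147.91 + 20.893) = 1/169.80 = 0.005889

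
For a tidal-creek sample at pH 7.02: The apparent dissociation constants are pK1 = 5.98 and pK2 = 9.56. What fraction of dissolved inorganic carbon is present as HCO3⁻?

α₁ = 0.914

α₁ = 1 / (1 + [H⁺]/K1 + K2/[H⁺]) = 1 / (1 + 10^-1.04 + 10^-2.54)
   = 1 / (1 + 0.091201 + 0.0028840) = 1/1.0941 = 0.9140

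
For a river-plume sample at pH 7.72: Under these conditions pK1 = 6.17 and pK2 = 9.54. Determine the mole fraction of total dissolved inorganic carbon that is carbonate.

α₂ = 1 / (1 + [H⁺]/K2 + [H⁺]²/(K1K2)) = 1 / (1 + 10^+1.82 + 10^+0.27)
   = 1 / (1 + 66.069 + 1.8621) = 1/68.931 = 0.01451

α₂ = 0.0145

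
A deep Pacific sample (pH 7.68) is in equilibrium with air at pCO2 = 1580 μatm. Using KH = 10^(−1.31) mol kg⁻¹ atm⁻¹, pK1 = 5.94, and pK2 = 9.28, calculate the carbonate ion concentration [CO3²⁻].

[CO3²⁻] = 0.107 mmol/kg

[CO2*] = KH · pCO2 = 10^(−1.31) × 1580×10^-6 = 7.739×10^-5 mol/kg
α₀ = 1/(1 + K1/[H⁺] + K1K2/[H⁺]²) = 1/(1 + 10^+1.74 + 10^+0.14) = 0.01744
DIC = [CO2*]/α₀ = 7.739×10^-5 / 0.01744 = 4.437 mmol/kg
[CO3²⁻] = α₂·DIC; α₂ = 0.02408, so [CO3²⁻] = 0.02408 × 4.437 = 0.107 mmol/kg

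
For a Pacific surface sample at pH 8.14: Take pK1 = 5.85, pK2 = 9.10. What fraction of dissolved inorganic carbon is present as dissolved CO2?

α₀ = 0.00460

α₀ = 1 / (1 + K1/[H⁺] + K1K2/[H⁺]²) = 1 / (1 + 10^+2.29 + 10^+1.33)
   = 1 / (1 + 194.98 + 21.380) = 1/217.36 = 0.004601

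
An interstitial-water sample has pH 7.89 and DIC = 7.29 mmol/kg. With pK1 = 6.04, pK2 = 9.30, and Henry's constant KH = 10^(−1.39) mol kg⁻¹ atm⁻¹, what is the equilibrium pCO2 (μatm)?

pCO2 = 2400 μatm

α₀ = 1 / (1 + K1/[H⁺] + K1K2/[H⁺]²) = 1 / (1 + 10^+1.85 + 10^+0.44)
   = 1 / (1 + 70.795 + 2.7542) = 1/74.549 = 0.01341
[CO2*] = α₀ × DIC = 0.01341 × 7.29 = 0.09779 mmol/kg
pCO2 = [CO2*]/KH = 9.779×10^-5 / 4.074×10^-2 = 2400 μatm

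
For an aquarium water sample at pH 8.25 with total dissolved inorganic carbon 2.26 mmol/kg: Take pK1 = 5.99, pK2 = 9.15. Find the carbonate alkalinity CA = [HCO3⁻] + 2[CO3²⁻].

CA = 2.50 mmol/kg

CA = [HCO3⁻] + 2[CO3²⁻] = (α₁ + 2α₂)·DIC
At pH 8.25: [H⁺]/K1 = 10^-2.26 = 0.0054954, K2/[H⁺] = 10^-0.90 = 0.12589
α₁ = 1/(1 + 0.0054954 + 0.12589) = 1/1.1314 = 0.8839; α₂ = α₁·K2/[H⁺] = 0.1113
α₁ + 2α₂ = 1.1064
CA = 1.1064 × 2.26 = 2.50 mmol/kg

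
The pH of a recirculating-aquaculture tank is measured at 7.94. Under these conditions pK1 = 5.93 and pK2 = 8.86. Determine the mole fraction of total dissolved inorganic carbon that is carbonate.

α₂ = 0.106

α₂ = 1 / (1 + [H⁺]/K2 + [H⁺]²/(K1K2)) = 1 / (1 + 10^+0.92 + 10^-1.09)
   = 1 / (1 + 8.3176 + 0.081283) = 1/9.3989 = 0.1064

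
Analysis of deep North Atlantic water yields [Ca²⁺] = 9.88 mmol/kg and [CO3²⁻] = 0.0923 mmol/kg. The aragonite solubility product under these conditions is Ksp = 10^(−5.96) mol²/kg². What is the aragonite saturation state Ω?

Ksp = 10^(−5.96) = 1.096×10^-6
Ω = [Ca²⁺][CO3²⁻]/Ksp = (9.88×10^-3)(0.0923×10^-3) / 1.096×10^-6 = 0.832

Ω = 0.832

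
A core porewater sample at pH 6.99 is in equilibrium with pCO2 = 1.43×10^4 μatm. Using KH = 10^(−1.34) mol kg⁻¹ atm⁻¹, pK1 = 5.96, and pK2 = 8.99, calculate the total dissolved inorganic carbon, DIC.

DIC = 7.73 mmol/kg

[CO2*] = KH · pCO2 = 10^(−1.34) × 1.43×10^4×10^-6 = 6.536×10^-4 mol/kg
α₀ = 1/(1 + K1/[H⁺] + K1K2/[H⁺]²) = 1/(1 + 10^+1.03 + 10^-0.97) = 0.08459
DIC = [CO2*]/α₀ = 6.536×10^-4 / 0.08459 = 7.73 mmol/kg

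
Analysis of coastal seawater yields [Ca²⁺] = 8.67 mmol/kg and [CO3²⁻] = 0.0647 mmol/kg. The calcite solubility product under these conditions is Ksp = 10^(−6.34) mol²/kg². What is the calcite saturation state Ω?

Ksp = 10^(−6.34) = 4.571×10^-7
Ω = [Ca²⁺][CO3²⁻]/Ksp = (8.67×10^-3)(0.0647×10^-3) / 4.571×10^-7 = 1.23

Ω = 1.23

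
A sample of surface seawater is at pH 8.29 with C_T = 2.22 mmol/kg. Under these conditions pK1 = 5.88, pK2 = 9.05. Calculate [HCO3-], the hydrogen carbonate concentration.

α₁ = 1 / (1 + [H⁺]/K1 + K2/[H⁺]) = 1 / (1 + 10^-2.41 + 10^-0.76)
   = 1 / (1 + 0.0038905 + 0.17378) = 1/1.1777 = 0.8491
[HCO3⁻] = α₁ × DIC = 0.8491 × 2.22 = 1.89 mmol/kg

[HCO3⁻] = 1.89 mmol/kg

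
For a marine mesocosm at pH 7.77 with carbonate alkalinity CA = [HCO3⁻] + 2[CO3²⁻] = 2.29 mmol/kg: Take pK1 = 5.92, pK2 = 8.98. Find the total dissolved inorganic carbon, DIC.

DIC = 2.19 mmol/kg

CA = [HCO3⁻] + 2[CO3²⁻] = (α₁ + 2α₂)·DIC
At pH 7.77: [H⁺]/K1 = 10^-1.85 = 0.014125, K2/[H⁺] = 10^-1.21 = 0.061660
α₁ = 1/(1 + 0.014125 + 0.061660) = 1/1.0758 = 0.9296; α₂ = α₁·K2/[H⁺] = 0.05732
α₁ + 2α₂ = 1.0442
DIC = CA / (α₁ + 2α₂) = 2.29 / 1.0442 = 2.19 mmol/kg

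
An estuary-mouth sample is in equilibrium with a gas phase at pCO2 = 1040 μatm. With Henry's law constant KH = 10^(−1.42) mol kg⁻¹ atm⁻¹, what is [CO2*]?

KH = 10^(−1.42) = 3.802×10^-2 mol kg⁻¹ atm⁻¹
[CO2*] = KH · pCO2 = 3.802×10^-2 × 1040×10^-6 atm = 3.95×10^-5 mol/kg

[CO2*] = 39.5 μmol/kg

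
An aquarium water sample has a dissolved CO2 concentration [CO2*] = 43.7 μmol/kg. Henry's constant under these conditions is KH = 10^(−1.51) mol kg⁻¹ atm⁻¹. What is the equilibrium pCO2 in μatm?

KH = 10^(−1.51) = 3.090×10^-2 mol kg⁻¹ atm⁻¹
pCO2 = [CO2*]/KH = 43.7×10^-6 / 3.090×10^-2 = 1.41×10^-3 atm = 1410 μatm

pCO2 = 1410 μatm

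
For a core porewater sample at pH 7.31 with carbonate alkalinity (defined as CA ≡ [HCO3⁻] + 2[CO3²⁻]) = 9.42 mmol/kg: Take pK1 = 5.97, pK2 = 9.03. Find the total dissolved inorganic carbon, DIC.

CA = [HCO3⁻] + 2[CO3²⁻] = (α₁ + 2α₂)·DIC
At pH 7.31: [H⁺]/K1 = 10^-1.34 = 0.045709, K2/[H⁺] = 10^-1.72 = 0.019055
α₁ = 1/(1 + 0.045709 + 0.019055) = 1/1.0648 = 0.9392; α₂ = α₁·K2/[H⁺] = 0.01790
α₁ + 2α₂ = 0.9750
DIC = CA / (α₁ + 2α₂) = 9.42 / 0.9750 = 9.66 mmol/kg

DIC = 9.66 mmol/kg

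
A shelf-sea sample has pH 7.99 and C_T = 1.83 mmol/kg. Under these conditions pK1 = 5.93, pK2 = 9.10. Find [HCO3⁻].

α₁ = 1 / (1 + [H⁺]/K1 + K2/[H⁺]) = 1 / (1 + 10^-2.06 + 10^-1.11)
   = 1 / (1 + 0.0087096 + 0.077625) = 1/1.0863 = 0.9205
[HCO3⁻] = α₁ × DIC = 0.9205 × 1.83 = 1.68 mmol/kg

[HCO3⁻] = 1.68 mmol/kg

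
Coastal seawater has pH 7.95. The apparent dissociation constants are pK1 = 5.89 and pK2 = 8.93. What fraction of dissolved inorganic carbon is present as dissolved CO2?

α₀ = 0.00782

α₀ = 1 / (1 + K1/[H⁺] + K1K2/[H⁺]²) = 1 / (1 + 10^+2.06 + 10^+1.08)
   = 1 / (1 + 114.82 + 12.023) = 1/127.84 = 0.007822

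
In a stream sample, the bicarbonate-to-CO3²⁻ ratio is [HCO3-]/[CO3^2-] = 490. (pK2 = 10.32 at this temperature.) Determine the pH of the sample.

From K2 = [H⁺][CO3^2-]/[HCO3-]:  pH = pK2 − log₁₀([HCO3-]/[CO3^2-])
log₁₀(490) = +2.690
pH = 10.32 − (+2.690) = 7.63

pH = 7.63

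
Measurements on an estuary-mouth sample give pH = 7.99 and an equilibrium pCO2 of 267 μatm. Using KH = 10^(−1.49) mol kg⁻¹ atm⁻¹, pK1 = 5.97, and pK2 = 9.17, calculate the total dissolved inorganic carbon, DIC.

DIC = 0.973 mmol/kg

[CO2*] = KH · pCO2 = 10^(−1.49) × 267×10^-6 = 8.640×10^-6 mol/kg
α₀ = 1/(1 + K1/[H⁺] + K1K2/[H⁺]²) = 1/(1 + 10^+2.02 + 10^+0.84) = 0.008879
DIC = [CO2*]/α₀ = 8.640×10^-6 / 0.008879 = 0.973 mmol/kg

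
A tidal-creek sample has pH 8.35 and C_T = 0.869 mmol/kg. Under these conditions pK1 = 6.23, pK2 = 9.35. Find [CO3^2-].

α₂ = 1 / (1 + [H⁺]/K2 + [H⁺]²/(K1K2)) = 1 / (1 + 10^+1.00 + 10^-1.12)
   = 1 / (1 + 10.000 + 0.075858) = 1/11.076 = 0.09029
[CO3²⁻] = α₂ × DIC = 0.09029 × 0.869 = 0.0785 mmol/kg

[CO3²⁻] = 0.0785 mmol/kg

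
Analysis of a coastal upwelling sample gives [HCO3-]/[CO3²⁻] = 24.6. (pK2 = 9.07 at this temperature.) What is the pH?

pH = 7.68

From K2 = [H⁺][CO3²⁻]/[HCO3-]:  pH = pK2 − log₁₀([HCO3-]/[CO3²⁻])
log₁₀(24.6) = +1.391
pH = 9.07 − (+1.391) = 7.68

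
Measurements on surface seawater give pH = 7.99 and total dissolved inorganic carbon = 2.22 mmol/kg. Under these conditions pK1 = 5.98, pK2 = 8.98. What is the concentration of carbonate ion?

α₂ = 1 / (1 + [H⁺]/K2 + [H⁺]²/(K1K2)) = 1 / (1 + 10^+0.99 + 10^-1.02)
   = 1 / (1 + 9.7724 + 0.095499) = 1/10.868 = 0.09201
[CO3²⁻] = α₂ × DIC = 0.09201 × 2.22 = 0.204 mmol/kg

[CO3²⁻] = 0.204 mmol/kg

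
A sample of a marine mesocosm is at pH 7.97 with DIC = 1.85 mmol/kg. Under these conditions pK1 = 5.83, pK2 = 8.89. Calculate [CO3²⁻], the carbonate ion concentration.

[CO3²⁻] = 0.197 mmol/kg

α₂ = 1 / (1 + [H⁺]/K2 + [H⁺]²/(K1K2)) = 1 / (1 + 10^+0.92 + 10^-1.22)
   = 1 / (1 + 8.3176 + 0.060256) = 1/9.3779 = 0.1066
[CO3²⁻] = α₂ × DIC = 0.1066 × 1.85 = 0.197 mmol/kg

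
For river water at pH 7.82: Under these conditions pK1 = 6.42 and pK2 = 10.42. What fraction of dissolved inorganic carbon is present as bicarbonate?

α₁ = 1 / (1 + [H⁺]/K1 + K2/[H⁺]) = 1 / (1 + 10^-1.40 + 10^-2.60)
   = 1 / (1 + 0.039811 + 0.0025119) = 1/1.0423 = 0.9594

α₁ = 0.959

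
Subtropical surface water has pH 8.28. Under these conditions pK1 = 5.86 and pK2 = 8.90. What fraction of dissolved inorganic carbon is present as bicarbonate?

α₁ = 0.804

α₁ = 1 / (1 + [H⁺]/K1 + K2/[H⁺]) = 1 / (1 + 10^-2.42 + 10^-0.62)
   = 1 / (1 + 0.0038019 + 0.23988) = 1/1.2437 = 0.8041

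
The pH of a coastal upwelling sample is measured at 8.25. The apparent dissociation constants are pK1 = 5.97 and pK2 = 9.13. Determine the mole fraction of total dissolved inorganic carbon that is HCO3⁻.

α₁ = 1 / (1 + [H⁺]/K1 + K2/[H⁺]) = 1 / (1 + 10^-2.28 + 10^-0.88)
   = 1 / (1 + 0.0052481 + 0.13183) = 1/1.1371 = 0.8795

α₁ = 0.879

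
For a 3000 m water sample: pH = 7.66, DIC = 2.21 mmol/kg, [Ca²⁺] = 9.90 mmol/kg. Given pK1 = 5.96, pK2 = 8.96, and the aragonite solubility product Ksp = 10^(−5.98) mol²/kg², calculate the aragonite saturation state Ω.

Ω = 0.979

α₂ = 1 / (1 + [H⁺]/K2 + [H⁺]²/(K1K2)) = 1 / (1 + 10^+1.30 + 10^-0.40)
   = 1 / (1 + 19.953 + 0.39811) = 1/21.351 = 0.04684
[CO3²⁻] = α₂ × DIC = 0.04684 × 2.21 = 0.1035 mmol/kg
Ksp = 10^(−5.98) = 1.047×10^-6
Ω = [Ca²⁺][CO3²⁻]/Ksp = (9.90×10^-3)(1.035×10^-4) / 1.047×10^-6 = 0.979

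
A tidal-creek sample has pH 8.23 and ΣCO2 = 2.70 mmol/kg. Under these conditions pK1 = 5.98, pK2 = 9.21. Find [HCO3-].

[HCO3⁻] = 2.43 mmol/kg

α₁ = 1 / (1 + [H⁺]/K1 + K2/[H⁺]) = 1 / (1 + 10^-2.25 + 10^-0.98)
   = 1 / (1 + 0.0056234 + 0.10471) = 1/1.1103 = 0.9006
[HCO3⁻] = α₁ × DIC = 0.9006 × 2.70 = 2.43 mmol/kg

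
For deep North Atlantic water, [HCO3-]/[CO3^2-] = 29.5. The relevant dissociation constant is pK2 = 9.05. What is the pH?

pH = 7.58

From K2 = [H⁺][CO3^2-]/[HCO3-]:  pH = pK2 − log₁₀([HCO3-]/[CO3^2-])
log₁₀(29.5) = +1.470
pH = 9.05 − (+1.470) = 7.58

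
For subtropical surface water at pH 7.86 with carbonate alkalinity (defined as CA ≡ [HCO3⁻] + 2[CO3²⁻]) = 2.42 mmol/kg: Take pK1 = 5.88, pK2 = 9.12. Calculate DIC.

CA = [HCO3⁻] + 2[CO3²⁻] = (α₁ + 2α₂)·DIC
At pH 7.86: [H⁺]/K1 = 10^-1.98 = 0.010471, K2/[H⁺] = 10^-1.26 = 0.054954
α₁ = 1/(1 + 0.010471 + 0.054954) = 1/1.0654 = 0.9386; α₂ = α₁·K2/[H⁺] = 0.05158
α₁ + 2α₂ = 1.0418
DIC = CA / (α₁ + 2α₂) = 2.42 / 1.0418 = 2.32 mmol/kg

DIC = 2.32 mmol/kg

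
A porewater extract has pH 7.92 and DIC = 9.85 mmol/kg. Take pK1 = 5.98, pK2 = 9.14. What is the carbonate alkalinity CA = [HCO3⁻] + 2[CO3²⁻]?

CA = [HCO3⁻] + 2[CO3²⁻] = (α₁ + 2α₂)·DIC
At pH 7.92: [H⁺]/K1 = 10^-1.94 = 0.011482, K2/[H⁺] = 10^-1.22 = 0.060256
α₁ = 1/(1 + 0.011482 + 0.060256) = 1/1.0717 = 0.9331; α₂ = α₁·K2/[H⁺] = 0.05622
α₁ + 2α₂ = 1.0455
CA = 1.0455 × 9.85 = 10.3 mmol/kg

CA = 10.3 mmol/kg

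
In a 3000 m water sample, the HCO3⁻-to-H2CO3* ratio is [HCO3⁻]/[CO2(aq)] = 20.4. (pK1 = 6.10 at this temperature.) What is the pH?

pH = 7.41

From K1 = [H⁺][HCO3⁻]/[CO2(aq)]:  pH = pK1 + log₁₀([HCO3⁻]/[CO2(aq)])
log₁₀(20.4) = +1.310
pH = 6.10 + (+1.310) = 7.41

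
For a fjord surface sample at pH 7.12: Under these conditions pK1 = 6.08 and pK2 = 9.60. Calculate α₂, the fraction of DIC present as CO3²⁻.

α₂ = 1 / (1 + [H⁺]/K2 + [H⁺]²/(K1K2)) = 1 / (1 + 10^+2.48 + 10^+1.44)
   = 1 / (1 + 302.00 + 27.542) = 1/330.54 = 0.003025

α₂ = 0.00303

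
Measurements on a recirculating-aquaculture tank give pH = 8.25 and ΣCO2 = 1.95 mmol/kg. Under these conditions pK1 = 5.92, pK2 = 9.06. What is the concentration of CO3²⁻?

α₂ = 1 / (1 + [H⁺]/K2 + [H⁺]²/(K1K2)) = 1 / (1 + 10^+0.81 + 10^-1.52)
   = 1 / (1 + 6.4565 + 0.030200) = 1/7.4867 = 0.1336
[CO3²⁻] = α₂ × DIC = 0.1336 × 1.95 = 0.260 mmol/kg

[CO3²⁻] = 0.260 mmol/kg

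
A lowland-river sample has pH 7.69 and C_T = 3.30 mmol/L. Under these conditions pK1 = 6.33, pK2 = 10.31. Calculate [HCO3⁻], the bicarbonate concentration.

[HCO3⁻] = 3.15 mmol/L

α₁ = 1 / (1 + [H⁺]/K1 + K2/[H⁺]) = 1 / (1 + 10^-1.36 + 10^-2.62)
   = 1 / (1 + 0.043652 + 0.0023988) = 1/1.0461 = 0.9560
[HCO3⁻] = α₁ × DIC = 0.9560 × 3.30 = 3.15 mmol/L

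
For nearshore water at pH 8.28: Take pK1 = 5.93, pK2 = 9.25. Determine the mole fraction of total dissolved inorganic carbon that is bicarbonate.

α₁ = 1 / (1 + [H⁺]/K1 + K2/[H⁺]) = 1 / (1 + 10^-2.35 + 10^-0.97)
   = 1 / (1 + 0.0044668 + 0.10715) = 1/1.1116 = 0.8996

α₁ = 0.900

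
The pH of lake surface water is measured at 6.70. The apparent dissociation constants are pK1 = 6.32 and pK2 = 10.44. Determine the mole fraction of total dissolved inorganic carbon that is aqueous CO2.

α₀ = 0.294

α₀ = 1 / (1 + K1/[H⁺] + K1K2/[H⁺]²) = 1 / (1 + 10^+0.38 + 10^-3.36)
   = 1 / (1 + 2.3988 + 0.00043652) = 1/3.3993 = 0.2942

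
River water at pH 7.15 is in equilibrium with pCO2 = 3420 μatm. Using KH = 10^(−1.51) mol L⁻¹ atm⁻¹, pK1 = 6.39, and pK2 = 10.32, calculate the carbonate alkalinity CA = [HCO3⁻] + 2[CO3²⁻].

CA = 0.609 mmol/L

[CO2*] = KH · pCO2 = 10^(−1.51) × 3420×10^-6 = 1.057×10^-4 mol/L
α₀ = 1/(1 + K1/[H⁺] + K1K2/[H⁺]²) = 1/(1 + 10^+0.76 + 10^-2.41) = 0.1480
DIC = [CO2*]/α₀ = 1.057×10^-4 / 0.1480 = 0.7143 mmol/L
CA = (α₁ + 2α₂)·DIC = (0.8515 + 2×0.0005757) × 0.7143 = 0.609 mmol/L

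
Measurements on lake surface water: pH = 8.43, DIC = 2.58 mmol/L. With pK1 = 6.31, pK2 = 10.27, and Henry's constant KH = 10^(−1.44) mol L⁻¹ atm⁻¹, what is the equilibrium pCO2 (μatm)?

pCO2 = 527 μatm

α₀ = 1 / (1 + K1/[H⁺] + K1K2/[H⁺]²) = 1 / (1 + 10^+2.12 + 10^+0.28)
   = 1 / (1 + 131.83 + 1.9055) = 1/134.73 = 0.007422
[CO2*] = α₀ × DIC = 0.007422 × 2.58 = 0.01915 mmol/L = 19.15 μmol/L
pCO2 = [CO2*]/KH = 1.915×10^-5 / 3.631×10^-2 = 527 μatm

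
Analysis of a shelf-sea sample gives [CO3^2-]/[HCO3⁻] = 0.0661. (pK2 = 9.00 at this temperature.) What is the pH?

pH = 7.82

From K2 = [H⁺][CO3^2-]/[HCO3⁻]:  pH = pK2 + log₁₀([CO3^2-]/[HCO3⁻])
log₁₀(0.0661) = -1.180
pH = 9.00 + (-1.180) = 7.82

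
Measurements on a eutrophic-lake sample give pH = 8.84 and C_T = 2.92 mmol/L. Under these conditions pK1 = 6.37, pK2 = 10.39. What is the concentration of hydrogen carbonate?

α₁ = 1 / (1 + [H⁺]/K1 + K2/[H⁺]) = 1 / (1 + 10^-2.47 + 10^-1.55)
   = 1 / (1 + 0.0033884 + 0.028184) = 1/1.0316 = 0.9694
[HCO3⁻] = α₁ × DIC = 0.9694 × 2.92 = 2.83 mmol/L

[HCO3⁻] = 2.83 mmol/L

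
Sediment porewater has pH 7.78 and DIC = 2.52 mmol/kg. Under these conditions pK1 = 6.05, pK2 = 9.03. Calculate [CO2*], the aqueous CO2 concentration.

[CO2*] = 0.0437 mmol/kg

α₀ = 1 / (1 + K1/[H⁺] + K1K2/[H⁺]²) = 1 / (1 + 10^+1.73 + 10^+0.48)
   = 1 / (1 + 53.703 + 3.0200) = 1/57.723 = 0.01732
[CO2*] = α₀ × DIC = 0.01732 × 2.52 = 0.0437 mmol/kg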